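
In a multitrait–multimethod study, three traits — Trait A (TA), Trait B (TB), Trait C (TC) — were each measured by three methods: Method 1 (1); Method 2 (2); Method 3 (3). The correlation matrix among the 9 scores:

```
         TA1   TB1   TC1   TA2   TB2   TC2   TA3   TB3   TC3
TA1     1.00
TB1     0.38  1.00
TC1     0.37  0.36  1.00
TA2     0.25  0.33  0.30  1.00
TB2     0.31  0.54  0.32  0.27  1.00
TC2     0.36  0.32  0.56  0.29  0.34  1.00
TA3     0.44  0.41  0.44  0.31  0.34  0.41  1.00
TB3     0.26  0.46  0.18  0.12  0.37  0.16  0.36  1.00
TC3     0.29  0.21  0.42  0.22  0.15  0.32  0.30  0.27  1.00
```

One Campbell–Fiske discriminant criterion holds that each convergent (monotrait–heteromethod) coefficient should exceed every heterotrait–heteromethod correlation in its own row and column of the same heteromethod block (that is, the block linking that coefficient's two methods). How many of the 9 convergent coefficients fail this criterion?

Checking each validity diagonal entry against its comparison values:
TA (methods 1·2): 0.25 vs {0.31, 0.33, 0.36, 0.30} → fail.
TA (methods 1·3): 0.44 vs {0.26, 0.41, 0.29, 0.44} → fail.
TA (methods 2·3): 0.31 vs {0.12, 0.34, 0.22, 0.41} → fail.
TB (methods 1·2): 0.54 vs {0.33, 0.31, 0.32, 0.32} → pass.
TB (methods 1·3): 0.46 vs {0.41, 0.26, 0.21, 0.18} → pass.
TB (methods 2·3): 0.37 vs {0.34, 0.12, 0.15, 0.16} → pass.
TC (methods 1·2): 0.56 vs {0.30, 0.36, 0.32, 0.32} → pass.
TC (methods 1·3): 0.42 vs {0.44, 0.29, 0.18, 0.21} → fail.
TC (methods 2·3): 0.32 vs {0.41, 0.22, 0.16, 0.15} → fail.
5 of 9 fail.

5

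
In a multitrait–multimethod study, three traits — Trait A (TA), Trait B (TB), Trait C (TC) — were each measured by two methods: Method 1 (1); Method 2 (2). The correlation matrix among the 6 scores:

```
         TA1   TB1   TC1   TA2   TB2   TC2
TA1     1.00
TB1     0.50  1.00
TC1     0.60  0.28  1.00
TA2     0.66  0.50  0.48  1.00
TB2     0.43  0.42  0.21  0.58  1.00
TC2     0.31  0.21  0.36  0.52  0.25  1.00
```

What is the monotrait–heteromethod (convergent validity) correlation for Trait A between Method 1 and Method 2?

Same trait (TA), different methods: r(TA1, TA2) = 0.66.

0.66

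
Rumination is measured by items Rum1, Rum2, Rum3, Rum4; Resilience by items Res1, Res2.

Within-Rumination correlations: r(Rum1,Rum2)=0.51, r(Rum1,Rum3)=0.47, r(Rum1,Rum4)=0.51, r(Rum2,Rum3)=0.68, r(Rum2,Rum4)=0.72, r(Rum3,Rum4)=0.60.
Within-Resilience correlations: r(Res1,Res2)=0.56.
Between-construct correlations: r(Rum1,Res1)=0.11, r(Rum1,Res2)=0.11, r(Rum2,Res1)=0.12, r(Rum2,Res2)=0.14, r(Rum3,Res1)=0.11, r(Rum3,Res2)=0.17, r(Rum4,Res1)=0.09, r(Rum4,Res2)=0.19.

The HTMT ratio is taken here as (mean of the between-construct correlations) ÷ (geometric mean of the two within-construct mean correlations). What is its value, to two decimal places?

0.23

Mean between = 1.04/8 = 0.1300.
Mean within-Rum = 3.49/6 = 0.5817; mean within-Res = 0.56/1 = 0.5600.
Geometric mean = √(0.5817 × 0.5600) = 0.5707.
HTMT = 0.1300 / 0.5707 = 0.23.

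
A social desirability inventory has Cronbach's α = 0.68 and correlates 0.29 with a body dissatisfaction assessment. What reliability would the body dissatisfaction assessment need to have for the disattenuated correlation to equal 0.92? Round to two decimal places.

0.15

r_true = r_obs / √(r_xx · r_yy) ⇒ 0.92 = 0.29 / √(0.68 · r_yy).
√(0.68 · r_yy) = 0.29 / 0.92 = 0.3152; 0.68 · r_yy = 0.0994; r_yy = 0.0994 / 0.68 ≈ 0.15.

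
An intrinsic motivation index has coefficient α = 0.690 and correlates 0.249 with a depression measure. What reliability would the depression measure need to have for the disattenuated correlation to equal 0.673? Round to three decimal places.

0.198

r_true = r_obs / √(r_xx · r_yy) ⇒ 0.673 = 0.249 / √(0.690 · r_yy).
√(0.690 · r_yy) = 0.249 / 0.673 = 0.3700; 0.690 · r_yy = 0.1369; r_yy = 0.1369 / 0.690 ≈ 0.198.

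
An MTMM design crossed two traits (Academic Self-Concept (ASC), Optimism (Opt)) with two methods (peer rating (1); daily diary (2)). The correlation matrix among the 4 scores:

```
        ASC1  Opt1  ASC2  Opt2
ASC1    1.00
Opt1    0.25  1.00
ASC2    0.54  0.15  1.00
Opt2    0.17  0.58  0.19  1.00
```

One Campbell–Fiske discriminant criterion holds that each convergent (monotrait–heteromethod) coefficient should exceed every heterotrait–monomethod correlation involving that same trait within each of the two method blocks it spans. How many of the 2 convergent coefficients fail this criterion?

0

Each convergent coefficient versus the relevant comparison correlations:
ASC (methods 1·2): 0.54 vs {0.25, 0.19} → pass.
Opt (methods 1·2): 0.58 vs {0.25, 0.19} → pass.
0 of 2 fail.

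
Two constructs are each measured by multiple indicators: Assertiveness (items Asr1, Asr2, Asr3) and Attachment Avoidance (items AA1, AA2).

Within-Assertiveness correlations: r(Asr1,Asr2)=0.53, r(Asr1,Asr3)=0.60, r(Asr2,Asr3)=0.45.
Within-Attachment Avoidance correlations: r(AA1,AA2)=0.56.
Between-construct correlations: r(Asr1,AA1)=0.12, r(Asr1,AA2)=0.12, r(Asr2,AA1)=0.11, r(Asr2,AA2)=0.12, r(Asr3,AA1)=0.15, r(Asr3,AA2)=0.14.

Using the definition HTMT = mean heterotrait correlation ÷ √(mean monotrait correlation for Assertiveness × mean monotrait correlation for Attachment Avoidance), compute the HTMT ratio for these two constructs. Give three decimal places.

Mean between = 0.76/6 = 0.1267.
Mean within-Asr = 1.58/3 = 0.5267; mean within-AA = 0.56/1 = 0.5600.
Geometric mean = √(0.5267 × 0.5600) = 0.5431.
HTMT = 0.1267 / 0.5431 = 0.233.

0.233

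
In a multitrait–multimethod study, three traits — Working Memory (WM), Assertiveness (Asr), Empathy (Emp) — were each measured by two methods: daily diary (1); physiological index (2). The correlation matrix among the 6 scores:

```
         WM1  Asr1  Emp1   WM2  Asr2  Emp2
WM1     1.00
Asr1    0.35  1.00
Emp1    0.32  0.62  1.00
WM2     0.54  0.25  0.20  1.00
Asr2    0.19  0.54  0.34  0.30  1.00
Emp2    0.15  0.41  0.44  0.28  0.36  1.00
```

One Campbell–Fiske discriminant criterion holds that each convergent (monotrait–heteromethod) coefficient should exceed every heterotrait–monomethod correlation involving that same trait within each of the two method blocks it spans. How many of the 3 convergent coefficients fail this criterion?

Each convergent coefficient versus the relevant comparison correlations:
WM (methods 1·2): 0.54 vs {0.35, 0.30, 0.32, 0.28} → pass.
Asr (methods 1·2): 0.54 vs {0.35, 0.30, 0.62, 0.36} → fail.
Emp (methods 1·2): 0.44 vs {0.32, 0.28, 0.62, 0.36} → fail.
2 of 3 fail.

2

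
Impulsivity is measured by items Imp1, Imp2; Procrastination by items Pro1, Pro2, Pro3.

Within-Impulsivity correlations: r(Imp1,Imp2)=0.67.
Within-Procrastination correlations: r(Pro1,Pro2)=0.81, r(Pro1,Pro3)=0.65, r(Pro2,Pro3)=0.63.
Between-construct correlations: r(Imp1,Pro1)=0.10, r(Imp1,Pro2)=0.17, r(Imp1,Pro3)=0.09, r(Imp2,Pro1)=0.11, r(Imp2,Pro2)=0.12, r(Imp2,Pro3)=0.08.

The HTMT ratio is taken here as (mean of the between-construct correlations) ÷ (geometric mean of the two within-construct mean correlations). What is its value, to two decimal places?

Between-construct mean = 0.67/6 = 0.1117.
Mean within-Imp = 0.67/1 = 0.6700; mean within-Pro = 2.09/3 = 0.6967.
Geometric mean = √(0.6700 × 0.6967) = 0.6832.
HTMT = 0.1117 / 0.6832 = 0.16.

0.16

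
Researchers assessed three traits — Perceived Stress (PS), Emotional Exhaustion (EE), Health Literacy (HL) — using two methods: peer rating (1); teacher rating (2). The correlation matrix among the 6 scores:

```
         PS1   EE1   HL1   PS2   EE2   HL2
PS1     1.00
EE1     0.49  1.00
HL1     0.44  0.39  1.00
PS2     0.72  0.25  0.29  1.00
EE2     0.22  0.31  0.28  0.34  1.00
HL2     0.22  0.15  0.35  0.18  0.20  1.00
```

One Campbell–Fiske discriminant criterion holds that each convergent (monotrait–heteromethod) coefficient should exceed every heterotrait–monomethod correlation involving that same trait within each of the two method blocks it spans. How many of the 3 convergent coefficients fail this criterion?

Checking each validity diagonal entry against its comparison values:
PS (methods 1·2): 0.72 vs {0.49, 0.34, 0.44, 0.18} → pass.
EE (methods 1·2): 0.31 vs {0.49, 0.34, 0.39, 0.20} → fail.
HL (methods 1·2): 0.35 vs {0.44, 0.18, 0.39, 0.20} → fail.
2 of 3 fail.

2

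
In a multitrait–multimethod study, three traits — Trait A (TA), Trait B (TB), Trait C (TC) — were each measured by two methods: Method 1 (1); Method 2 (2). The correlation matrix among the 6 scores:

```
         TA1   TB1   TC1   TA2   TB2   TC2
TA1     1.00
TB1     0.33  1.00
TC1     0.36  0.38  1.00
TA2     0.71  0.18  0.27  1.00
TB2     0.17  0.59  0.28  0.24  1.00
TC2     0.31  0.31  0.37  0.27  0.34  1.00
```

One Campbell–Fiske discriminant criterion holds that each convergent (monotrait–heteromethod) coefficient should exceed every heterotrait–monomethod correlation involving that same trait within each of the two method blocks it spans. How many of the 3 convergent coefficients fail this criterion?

Each convergent coefficient versus the relevant comparison correlations:
TA (methods 1·2): 0.71 vs {0.33, 0.24, 0.36, 0.27} → pass.
TB (methods 1·2): 0.59 vs {0.33, 0.24, 0.38, 0.34} → pass.
TC (methods 1·2): 0.37 vs {0.36, 0.27, 0.38, 0.34} → fail.
1 of 3 fail.

1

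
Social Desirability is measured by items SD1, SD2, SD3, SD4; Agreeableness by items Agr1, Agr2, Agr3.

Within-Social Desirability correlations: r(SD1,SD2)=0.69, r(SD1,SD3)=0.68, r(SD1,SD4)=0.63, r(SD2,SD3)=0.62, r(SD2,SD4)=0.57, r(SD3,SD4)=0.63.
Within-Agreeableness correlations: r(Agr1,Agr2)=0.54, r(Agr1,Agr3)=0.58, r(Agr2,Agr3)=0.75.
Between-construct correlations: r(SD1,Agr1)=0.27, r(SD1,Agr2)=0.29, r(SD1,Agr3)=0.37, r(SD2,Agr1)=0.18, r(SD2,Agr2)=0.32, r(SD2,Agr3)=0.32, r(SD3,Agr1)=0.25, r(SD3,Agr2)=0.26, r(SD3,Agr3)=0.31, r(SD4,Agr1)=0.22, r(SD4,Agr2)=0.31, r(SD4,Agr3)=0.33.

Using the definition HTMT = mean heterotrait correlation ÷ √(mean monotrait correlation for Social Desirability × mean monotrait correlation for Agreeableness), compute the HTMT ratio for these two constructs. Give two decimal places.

Between-construct mean = 3.43/12 = 0.2858.
Mean within-SD = 3.82/6 = 0.6367; mean within-Agr = 1.87/3 = 0.6233.
Geometric mean = √(0.6367 × 0.6233) = 0.6300.
HTMT = 0.2858 / 0.6300 = 0.45.

0.45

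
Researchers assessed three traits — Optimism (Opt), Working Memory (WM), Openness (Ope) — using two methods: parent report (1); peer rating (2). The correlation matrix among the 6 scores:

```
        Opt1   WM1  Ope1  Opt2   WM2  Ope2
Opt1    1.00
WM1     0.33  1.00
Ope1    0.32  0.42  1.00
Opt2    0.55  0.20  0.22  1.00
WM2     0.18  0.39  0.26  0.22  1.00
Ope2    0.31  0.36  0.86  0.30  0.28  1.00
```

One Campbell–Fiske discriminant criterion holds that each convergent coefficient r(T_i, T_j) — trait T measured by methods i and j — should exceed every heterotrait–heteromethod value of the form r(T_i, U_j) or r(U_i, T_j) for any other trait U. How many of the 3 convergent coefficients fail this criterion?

Each convergent coefficient versus the relevant comparison correlations:
Opt (methods 1·2): 0.55 vs {0.18, 0.20, 0.31, 0.22} → pass.
WM (methods 1·2): 0.39 vs {0.20, 0.18, 0.36, 0.26} → pass.
Ope (methods 1·2): 0.86 vs {0.22, 0.31, 0.26, 0.36} → pass.
0 of 3 fail.

0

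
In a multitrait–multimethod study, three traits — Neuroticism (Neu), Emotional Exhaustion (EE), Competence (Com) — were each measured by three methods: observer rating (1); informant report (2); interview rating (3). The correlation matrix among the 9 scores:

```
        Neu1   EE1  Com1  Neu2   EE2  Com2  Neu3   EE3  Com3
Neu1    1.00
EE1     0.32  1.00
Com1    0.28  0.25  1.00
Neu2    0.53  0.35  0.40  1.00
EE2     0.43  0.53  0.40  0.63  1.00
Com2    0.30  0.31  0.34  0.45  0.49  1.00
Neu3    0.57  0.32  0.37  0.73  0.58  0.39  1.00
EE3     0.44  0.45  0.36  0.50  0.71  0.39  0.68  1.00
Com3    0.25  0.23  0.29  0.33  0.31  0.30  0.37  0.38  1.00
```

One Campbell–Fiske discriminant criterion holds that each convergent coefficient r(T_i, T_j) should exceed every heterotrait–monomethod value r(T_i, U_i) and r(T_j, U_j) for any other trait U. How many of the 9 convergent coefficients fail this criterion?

Checking each validity diagonal entry against its comparison values:
Neu (methods 1·2): 0.53 vs {0.32, 0.63, 0.28, 0.45} → fail.
Neu (methods 1·3): 0.57 vs {0.32, 0.68, 0.28, 0.37} → fail.
Neu (methods 2·3): 0.73 vs {0.63, 0.68, 0.45, 0.37} → pass.
EE (methods 1·2): 0.53 vs {0.32, 0.63, 0.25, 0.49} → fail.
EE (methods 1·3): 0.45 vs {0.32, 0.68, 0.25, 0.38} → fail.
EE (methods 2·3): 0.71 vs {0.63, 0.68, 0.49, 0.38} → pass.
Com (methods 1·2): 0.34 vs {0.28, 0.45, 0.25, 0.49} → fail.
Com (methods 1·3): 0.29 vs {0.28, 0.37, 0.25, 0.38} → fail.
Com (methods 2·3): 0.30 vs {0.45, 0.37, 0.49, 0.38} → fail.
7 of 9 fail.

7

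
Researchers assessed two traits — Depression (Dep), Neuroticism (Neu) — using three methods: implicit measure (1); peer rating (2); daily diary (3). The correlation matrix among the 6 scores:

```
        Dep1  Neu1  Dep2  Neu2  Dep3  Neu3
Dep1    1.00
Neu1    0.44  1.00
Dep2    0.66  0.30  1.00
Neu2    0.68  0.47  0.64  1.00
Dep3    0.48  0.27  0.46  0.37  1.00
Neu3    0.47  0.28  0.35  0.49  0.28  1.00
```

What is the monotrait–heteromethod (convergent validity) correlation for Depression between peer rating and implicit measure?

0.66

Same trait (Dep), different methods: r(Dep2, Dep1) = 0.66.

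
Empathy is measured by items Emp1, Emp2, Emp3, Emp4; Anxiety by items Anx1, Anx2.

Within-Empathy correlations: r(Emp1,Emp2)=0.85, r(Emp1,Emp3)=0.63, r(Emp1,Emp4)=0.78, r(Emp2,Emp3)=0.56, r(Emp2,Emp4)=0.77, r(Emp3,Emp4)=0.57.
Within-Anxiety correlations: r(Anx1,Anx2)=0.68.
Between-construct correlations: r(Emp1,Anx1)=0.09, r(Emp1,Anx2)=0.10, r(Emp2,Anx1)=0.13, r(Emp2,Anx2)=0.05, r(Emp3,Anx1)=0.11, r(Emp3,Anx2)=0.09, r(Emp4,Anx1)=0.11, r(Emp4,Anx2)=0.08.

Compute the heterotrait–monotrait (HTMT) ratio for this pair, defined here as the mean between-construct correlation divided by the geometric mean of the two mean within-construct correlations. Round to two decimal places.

0.14

Mean heterotrait r = 0.76/8 = 0.0950.
Mean within-Emp = 4.16/6 = 0.6933; mean within-Anx = 0.68/1 = 0.6800.
Geometric mean = √(0.6933 × 0.6800) = 0.6866.
HTMT = 0.0950 / 0.6866 = 0.14.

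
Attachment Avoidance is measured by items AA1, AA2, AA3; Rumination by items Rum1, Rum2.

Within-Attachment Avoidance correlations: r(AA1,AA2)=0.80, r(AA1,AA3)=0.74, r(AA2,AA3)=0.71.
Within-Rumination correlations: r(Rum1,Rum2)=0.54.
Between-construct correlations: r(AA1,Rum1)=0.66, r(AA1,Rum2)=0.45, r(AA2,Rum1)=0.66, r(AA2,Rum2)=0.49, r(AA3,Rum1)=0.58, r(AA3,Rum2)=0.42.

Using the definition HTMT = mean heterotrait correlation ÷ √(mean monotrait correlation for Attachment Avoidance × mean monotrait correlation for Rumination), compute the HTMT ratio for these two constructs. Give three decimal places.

Between-construct mean = 3.26/6 = 0.5433.
Mean within-AA = 2.25/3 = 0.7500; mean within-Rum = 0.54/1 = 0.5400.
Geometric mean = √(0.7500 × 0.5400) = 0.6364.
HTMT = 0.5433 / 0.6364 = 0.854.

0.854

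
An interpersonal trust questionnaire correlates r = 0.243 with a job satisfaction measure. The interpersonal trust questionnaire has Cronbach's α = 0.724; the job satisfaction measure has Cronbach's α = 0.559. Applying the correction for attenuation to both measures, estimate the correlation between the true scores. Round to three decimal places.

0.382

r_true = r_obs / √(r_xx · r_yy) = 0.243 / √(0.724 × 0.559) = 0.243 / √0.404716 = 0.243 / 0.6362 ≈ 0.382.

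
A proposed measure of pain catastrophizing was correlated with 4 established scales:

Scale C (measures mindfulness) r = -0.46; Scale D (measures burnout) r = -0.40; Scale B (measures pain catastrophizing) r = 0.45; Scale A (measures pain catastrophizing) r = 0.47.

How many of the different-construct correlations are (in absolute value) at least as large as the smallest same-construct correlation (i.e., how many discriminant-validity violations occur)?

Convergent (same construct = pain catastrophizing): Scale B, Scale A.
Smallest convergent = 0.45. Discriminant |r|: 0.46, 0.40; count ≥ 0.45 → 1.

1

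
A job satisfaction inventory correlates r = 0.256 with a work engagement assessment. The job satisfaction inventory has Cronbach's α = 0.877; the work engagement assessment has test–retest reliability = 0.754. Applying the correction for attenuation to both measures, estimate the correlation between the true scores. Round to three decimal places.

0.315

r_true = r_obs / √(r_xx · r_yy) = 0.256 / √(0.877 × 0.754) = 0.256 / √0.661258 = 0.256 / 0.8132 ≈ 0.315.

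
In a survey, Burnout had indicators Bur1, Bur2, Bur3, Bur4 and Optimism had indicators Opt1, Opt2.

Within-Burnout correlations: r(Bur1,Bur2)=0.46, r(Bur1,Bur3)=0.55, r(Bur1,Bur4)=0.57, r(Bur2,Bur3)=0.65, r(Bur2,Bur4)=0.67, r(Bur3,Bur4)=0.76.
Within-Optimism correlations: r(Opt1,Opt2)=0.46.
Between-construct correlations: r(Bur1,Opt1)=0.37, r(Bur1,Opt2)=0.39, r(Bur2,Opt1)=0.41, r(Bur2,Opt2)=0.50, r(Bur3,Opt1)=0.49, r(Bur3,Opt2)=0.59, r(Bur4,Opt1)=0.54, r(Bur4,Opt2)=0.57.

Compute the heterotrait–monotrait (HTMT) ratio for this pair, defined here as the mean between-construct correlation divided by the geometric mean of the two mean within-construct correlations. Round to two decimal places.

Mean heterotrait r = 3.86/8 = 0.4825.
Mean within-Bur = 3.66/6 = 0.6100; mean within-Opt = 0.46/1 = 0.4600.
Geometric mean = √(0.6100 × 0.4600) = 0.5297.
HTMT = 0.4825 / 0.5297 = 0.91.

0.91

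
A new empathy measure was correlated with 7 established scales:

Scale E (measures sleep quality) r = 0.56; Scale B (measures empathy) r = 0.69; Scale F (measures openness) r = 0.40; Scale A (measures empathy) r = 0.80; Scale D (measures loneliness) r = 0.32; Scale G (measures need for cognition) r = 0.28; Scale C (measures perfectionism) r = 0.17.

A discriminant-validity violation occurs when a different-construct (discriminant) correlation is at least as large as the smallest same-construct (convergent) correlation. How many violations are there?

Convergent (same construct = empathy): Scale B, Scale A.
Smallest convergent = 0.69. Discriminant values: 0.56, 0.40, 0.32, 0.28, 0.17; count ≥ 0.69 → 0.

0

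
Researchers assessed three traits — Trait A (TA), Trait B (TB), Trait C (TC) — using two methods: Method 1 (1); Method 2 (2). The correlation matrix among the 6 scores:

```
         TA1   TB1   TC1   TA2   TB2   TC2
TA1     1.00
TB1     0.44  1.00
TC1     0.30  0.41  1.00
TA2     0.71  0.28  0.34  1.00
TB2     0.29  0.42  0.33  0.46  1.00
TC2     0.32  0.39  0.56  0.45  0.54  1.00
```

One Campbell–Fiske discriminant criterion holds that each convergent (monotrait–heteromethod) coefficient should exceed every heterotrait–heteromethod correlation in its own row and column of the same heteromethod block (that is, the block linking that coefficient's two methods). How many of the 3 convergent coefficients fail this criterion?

0

Convergent coefficients and their comparison sets:
TA (methods 1·2): 0.71 vs {0.29, 0.28, 0.32, 0.34} → pass.
TB (methods 1·2): 0.42 vs {0.28, 0.29, 0.39, 0.33} → pass.
TC (methods 1·2): 0.56 vs {0.34, 0.32, 0.33, 0.39} → pass.
0 of 3 fail.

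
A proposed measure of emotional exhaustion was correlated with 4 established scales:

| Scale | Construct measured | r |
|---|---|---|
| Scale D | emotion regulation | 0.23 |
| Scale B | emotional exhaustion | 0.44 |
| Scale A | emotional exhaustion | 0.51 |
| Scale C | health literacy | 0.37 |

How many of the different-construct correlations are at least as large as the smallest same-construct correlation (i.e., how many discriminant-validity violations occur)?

0

Convergent (same construct = emotional exhaustion): Scale B, Scale A.
Smallest convergent = 0.44. Discriminant values: 0.23, 0.37; count ≥ 0.44 → 0.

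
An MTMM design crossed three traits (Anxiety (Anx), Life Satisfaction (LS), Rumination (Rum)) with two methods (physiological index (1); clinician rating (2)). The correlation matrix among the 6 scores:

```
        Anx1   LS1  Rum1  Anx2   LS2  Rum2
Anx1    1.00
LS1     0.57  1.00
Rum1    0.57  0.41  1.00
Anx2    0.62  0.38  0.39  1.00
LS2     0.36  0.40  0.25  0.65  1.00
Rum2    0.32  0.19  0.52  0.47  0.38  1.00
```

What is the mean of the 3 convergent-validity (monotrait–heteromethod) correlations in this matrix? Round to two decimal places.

0.51

Convergent values: 0.62, 0.40, 0.52; mean = 1.54/3 = 0.51.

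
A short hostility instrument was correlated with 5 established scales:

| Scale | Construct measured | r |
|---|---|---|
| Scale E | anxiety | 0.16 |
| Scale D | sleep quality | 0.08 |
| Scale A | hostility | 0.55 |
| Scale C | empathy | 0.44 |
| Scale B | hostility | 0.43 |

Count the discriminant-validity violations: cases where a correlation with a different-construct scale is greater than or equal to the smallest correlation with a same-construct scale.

Convergent (same construct = hostility): Scale A, Scale B.
Smallest convergent = 0.43. Discriminant values: 0.16, 0.08, 0.44; count ≥ 0.43 → 1.

1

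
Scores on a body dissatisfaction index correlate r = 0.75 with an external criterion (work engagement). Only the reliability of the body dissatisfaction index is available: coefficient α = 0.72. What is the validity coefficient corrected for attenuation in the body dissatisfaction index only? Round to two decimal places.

0.88

Single correction: r_c = r_obs / √r_xx = 0.75 / √0.72 = 0.75 / 0.8485 ≈ 0.88.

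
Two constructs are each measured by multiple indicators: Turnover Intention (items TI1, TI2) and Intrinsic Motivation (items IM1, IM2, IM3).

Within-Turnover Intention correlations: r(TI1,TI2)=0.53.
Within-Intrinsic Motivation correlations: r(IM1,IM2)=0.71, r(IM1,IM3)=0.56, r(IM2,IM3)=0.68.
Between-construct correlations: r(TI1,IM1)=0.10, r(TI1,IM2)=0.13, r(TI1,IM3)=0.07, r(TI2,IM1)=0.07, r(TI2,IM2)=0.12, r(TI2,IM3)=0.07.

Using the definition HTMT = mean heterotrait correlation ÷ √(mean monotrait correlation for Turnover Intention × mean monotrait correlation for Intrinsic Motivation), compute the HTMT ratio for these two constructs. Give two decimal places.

Between-construct mean = 0.56/6 = 0.0933.
Mean within-TI = 0.53/1 = 0.5300; mean within-IM = 1.95/3 = 0.6500.
Geometric mean = √(0.5300 × 0.6500) = 0.5869.
HTMT = 0.0933 / 0.5869 = 0.16.

0.16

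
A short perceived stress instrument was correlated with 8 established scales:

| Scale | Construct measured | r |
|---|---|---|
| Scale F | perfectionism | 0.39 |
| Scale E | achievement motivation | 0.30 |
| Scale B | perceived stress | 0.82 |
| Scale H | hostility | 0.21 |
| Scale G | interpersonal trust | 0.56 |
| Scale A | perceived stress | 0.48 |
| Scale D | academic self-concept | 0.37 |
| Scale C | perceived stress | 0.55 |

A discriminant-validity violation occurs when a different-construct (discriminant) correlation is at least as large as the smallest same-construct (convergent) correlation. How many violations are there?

Convergent (same construct = perceived stress): Scale B, Scale A, Scale C.
Smallest convergent = 0.48. Discriminant values: 0.39, 0.30, 0.21, 0.56, 0.37; count ≥ 0.48 → 1.

1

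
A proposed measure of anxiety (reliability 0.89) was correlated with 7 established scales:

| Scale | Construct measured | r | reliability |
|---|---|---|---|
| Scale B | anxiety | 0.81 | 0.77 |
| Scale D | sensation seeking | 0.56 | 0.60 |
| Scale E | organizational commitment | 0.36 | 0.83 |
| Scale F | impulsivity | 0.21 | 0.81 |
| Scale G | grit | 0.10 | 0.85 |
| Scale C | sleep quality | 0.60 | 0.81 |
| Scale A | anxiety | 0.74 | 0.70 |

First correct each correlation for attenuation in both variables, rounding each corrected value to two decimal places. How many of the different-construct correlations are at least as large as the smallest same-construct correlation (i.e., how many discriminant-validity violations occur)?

0

Disattenuated r (r / √(r_scale · r_new)):
  Scale B (conv): 0.81 / √(0.77·0.89) = 0.98
  Scale D (disc): 0.56 / √(0.60·0.89) = 0.77
  Scale E (disc): 0.36 / √(0.83·0.89) = 0.42
  Scale F (disc): 0.21 / √(0.81·0.89) = 0.25
  Scale G (disc): 0.10 / √(0.85·0.89) = 0.11
  Scale C (disc): 0.60 / √(0.81·0.89) = 0.71
  Scale A (conv): 0.74 / √(0.70·0.89) = 0.94
Smallest convergent = 0.94. Discriminant values: 0.77, 0.42, 0.25, 0.11, 0.71; count ≥ 0.94 → 0.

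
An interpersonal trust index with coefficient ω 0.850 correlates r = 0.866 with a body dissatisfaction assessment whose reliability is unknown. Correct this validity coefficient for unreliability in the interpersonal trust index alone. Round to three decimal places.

Single correction: r_c = r_obs / √r_xx = 0.866 / √0.850 = 0.866 / 0.9220 ≈ 0.939.

0.939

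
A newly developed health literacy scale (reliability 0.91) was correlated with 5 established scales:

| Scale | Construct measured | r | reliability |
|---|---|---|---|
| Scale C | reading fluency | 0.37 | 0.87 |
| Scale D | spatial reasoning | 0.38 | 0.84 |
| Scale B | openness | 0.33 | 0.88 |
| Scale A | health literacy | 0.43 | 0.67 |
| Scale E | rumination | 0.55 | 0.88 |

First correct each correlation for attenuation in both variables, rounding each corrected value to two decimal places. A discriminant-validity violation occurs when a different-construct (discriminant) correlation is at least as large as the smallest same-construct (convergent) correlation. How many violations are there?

1

Disattenuated r (r / √(r_scale · r_new)):
  Scale C (disc): 0.37 / √(0.87·0.91) = 0.42
  Scale D (disc): 0.38 / √(0.84·0.91) = 0.43
  Scale B (disc): 0.33 / √(0.88·0.91) = 0.37
  Scale A (conv): 0.43 / √(0.67·0.91) = 0.55
  Scale E (disc): 0.55 / √(0.88·0.91) = 0.61
Smallest convergent = 0.55. Discriminant values: 0.42, 0.43, 0.37, 0.61; count ≥ 0.55 → 1.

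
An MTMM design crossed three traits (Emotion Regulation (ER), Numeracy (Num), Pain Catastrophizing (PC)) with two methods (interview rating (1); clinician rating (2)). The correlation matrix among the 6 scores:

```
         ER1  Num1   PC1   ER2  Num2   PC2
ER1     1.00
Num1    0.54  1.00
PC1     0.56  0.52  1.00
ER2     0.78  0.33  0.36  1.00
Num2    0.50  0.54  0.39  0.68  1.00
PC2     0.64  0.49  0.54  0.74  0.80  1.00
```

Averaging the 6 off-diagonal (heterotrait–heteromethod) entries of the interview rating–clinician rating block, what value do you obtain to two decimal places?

HTHM values (method 1 × method 2): 0.50, 0.64, 0.33, 0.49, 0.36, 0.39; mean = 2.71/6 = 0.45.

0.45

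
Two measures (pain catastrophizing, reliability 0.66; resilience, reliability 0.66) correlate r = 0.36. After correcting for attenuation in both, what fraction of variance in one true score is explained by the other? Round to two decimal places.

Disattenuated r = 0.36 / √(0.66 × 0.66) = 0.36 / 0.6600 = 0.5455.
Shared true-score variance = 0.5455² = 0.2976 ≈ 0.30.

0.30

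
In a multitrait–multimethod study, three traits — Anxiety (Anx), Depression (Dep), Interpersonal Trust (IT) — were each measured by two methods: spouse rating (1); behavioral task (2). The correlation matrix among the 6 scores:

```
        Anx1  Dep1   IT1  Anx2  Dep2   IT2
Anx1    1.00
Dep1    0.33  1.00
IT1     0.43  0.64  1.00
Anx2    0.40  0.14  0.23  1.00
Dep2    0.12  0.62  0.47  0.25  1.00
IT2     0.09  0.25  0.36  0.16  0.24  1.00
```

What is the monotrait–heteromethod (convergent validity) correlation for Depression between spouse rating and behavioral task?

Same trait (Dep), different methods: r(Dep1, Dep2) = 0.62.

0.62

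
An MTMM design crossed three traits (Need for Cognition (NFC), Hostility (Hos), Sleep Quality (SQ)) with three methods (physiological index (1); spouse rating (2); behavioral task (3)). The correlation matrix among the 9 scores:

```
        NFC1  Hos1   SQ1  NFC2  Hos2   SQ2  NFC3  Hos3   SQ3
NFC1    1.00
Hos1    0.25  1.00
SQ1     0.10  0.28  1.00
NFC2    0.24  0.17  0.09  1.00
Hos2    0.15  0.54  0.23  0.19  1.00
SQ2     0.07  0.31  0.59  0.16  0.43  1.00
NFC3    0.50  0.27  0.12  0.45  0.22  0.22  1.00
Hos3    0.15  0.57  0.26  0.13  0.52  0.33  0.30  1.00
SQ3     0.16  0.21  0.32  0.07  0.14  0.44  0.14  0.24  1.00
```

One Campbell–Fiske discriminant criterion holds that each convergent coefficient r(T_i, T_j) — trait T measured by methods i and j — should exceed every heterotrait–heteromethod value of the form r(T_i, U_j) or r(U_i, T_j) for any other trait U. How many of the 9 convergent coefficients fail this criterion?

Checking each validity diagonal entry against its comparison values:
NFC (methods 1·2): 0.24 vs {0.15, 0.17, 0.07, 0.09} → pass.
NFC (methods 1·3): 0.50 vs {0.15, 0.27, 0.16, 0.12} → pass.
NFC (methods 2·3): 0.45 vs {0.13, 0.22, 0.07, 0.22} → pass.
Hos (methods 1·2): 0.54 vs {0.17, 0.15, 0.31, 0.23} → pass.
Hos (methods 1·3): 0.57 vs {0.27, 0.15, 0.21, 0.26} → pass.
Hos (methods 2·3): 0.52 vs {0.22, 0.13, 0.14, 0.33} → pass.
SQ (methods 1·2): 0.59 vs {0.09, 0.07, 0.23, 0.31} → pass.
SQ (methods 1·3): 0.32 vs {0.12, 0.16, 0.26, 0.21} → pass.
SQ (methods 2·3): 0.44 vs {0.22, 0.07, 0.33, 0.14} → pass.
0 of 9 fail.

0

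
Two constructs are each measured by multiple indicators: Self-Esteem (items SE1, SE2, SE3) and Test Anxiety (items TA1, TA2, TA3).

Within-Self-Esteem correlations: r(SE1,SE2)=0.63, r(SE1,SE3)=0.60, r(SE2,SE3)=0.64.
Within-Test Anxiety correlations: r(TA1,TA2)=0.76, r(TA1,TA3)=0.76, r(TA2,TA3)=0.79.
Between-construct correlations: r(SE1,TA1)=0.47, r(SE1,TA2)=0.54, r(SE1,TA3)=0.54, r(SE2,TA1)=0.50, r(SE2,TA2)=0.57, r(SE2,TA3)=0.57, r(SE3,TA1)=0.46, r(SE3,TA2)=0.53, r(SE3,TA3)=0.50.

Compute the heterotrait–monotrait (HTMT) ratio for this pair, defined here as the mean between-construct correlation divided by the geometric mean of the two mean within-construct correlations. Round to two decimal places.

Mean between = 4.68/9 = 0.5200.
Mean within-SE = 1.87/3 = 0.6233; mean within-TA = 2.31/3 = 0.7700.
Geometric mean = √(0.6233 × 0.7700) = 0.6928.
HTMT = 0.5200 / 0.6928 = 0.75.

0.75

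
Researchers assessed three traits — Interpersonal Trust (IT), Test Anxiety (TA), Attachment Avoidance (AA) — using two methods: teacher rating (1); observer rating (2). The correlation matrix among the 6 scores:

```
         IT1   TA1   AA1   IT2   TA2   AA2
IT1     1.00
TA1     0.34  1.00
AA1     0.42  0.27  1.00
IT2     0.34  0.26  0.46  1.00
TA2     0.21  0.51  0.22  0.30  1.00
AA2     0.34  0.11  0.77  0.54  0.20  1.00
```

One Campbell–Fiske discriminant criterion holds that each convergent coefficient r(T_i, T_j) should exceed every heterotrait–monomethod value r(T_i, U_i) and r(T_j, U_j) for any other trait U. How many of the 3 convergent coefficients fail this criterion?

Convergent coefficients and their comparison sets:
IT (methods 1·2): 0.34 vs {0.34, 0.30, 0.42, 0.54} → fail.
TA (methods 1·2): 0.51 vs {0.34, 0.30, 0.27, 0.20} → pass.
AA (methods 1·2): 0.77 vs {0.42, 0.54, 0.27, 0.20} → pass.
1 of 3 fail.

1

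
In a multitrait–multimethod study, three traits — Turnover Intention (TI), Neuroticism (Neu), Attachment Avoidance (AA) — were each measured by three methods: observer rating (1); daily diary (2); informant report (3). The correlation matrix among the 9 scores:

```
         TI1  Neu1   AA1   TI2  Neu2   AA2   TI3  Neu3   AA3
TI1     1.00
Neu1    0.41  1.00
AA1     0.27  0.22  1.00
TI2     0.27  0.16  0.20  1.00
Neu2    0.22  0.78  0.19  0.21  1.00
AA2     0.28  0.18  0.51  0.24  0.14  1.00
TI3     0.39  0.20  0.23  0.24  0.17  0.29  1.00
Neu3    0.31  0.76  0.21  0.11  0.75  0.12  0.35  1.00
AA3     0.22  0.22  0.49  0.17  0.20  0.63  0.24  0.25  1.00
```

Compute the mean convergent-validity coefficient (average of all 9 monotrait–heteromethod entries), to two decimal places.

Convergent values: 0.27, 0.39, 0.24, 0.78, 0.76, 0.75, 0.51, 0.49, 0.63; mean = 4.82/9 = 0.54.

0.54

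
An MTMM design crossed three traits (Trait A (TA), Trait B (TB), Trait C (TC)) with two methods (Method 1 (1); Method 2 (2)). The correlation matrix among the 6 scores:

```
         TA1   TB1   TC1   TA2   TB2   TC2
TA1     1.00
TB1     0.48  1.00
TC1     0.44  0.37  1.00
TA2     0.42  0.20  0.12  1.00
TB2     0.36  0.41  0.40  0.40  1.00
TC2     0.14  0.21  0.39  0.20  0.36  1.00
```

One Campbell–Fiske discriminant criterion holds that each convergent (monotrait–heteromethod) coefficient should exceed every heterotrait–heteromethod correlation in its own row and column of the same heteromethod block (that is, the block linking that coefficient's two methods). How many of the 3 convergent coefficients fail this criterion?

1

Checking each validity diagonal entry against its comparison values:
TA (methods 1·2): 0.42 vs {0.36, 0.20, 0.14, 0.12} → pass.
TB (methods 1·2): 0.41 vs {0.20, 0.36, 0.21, 0.40} → pass.
TC (methods 1·2): 0.39 vs {0.12, 0.14, 0.40, 0.21} → fail.
1 of 3 fail.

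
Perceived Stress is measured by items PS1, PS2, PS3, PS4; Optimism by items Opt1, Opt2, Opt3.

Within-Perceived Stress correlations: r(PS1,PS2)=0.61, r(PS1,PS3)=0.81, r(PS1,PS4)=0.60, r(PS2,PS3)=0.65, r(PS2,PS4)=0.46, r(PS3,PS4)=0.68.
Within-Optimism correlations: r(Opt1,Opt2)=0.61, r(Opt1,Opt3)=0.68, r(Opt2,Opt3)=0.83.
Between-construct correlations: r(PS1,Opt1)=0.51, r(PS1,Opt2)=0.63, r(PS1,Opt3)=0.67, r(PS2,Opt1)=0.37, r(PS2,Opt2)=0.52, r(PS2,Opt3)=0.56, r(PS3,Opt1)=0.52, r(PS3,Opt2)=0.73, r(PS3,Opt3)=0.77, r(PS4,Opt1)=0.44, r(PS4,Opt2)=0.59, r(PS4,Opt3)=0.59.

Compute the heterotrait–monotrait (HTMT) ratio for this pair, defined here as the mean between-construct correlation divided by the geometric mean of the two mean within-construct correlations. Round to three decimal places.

0.858

Mean heterotrait r = 6.90/12 = 0.5750.
Mean within-PS = 3.81/6 = 0.6350; mean within-Opt = 2.12/3 = 0.7067.
Geometric mean = √(0.6350 × 0.7067) = 0.6699.
HTMT = 0.5750 / 0.6699 = 0.858.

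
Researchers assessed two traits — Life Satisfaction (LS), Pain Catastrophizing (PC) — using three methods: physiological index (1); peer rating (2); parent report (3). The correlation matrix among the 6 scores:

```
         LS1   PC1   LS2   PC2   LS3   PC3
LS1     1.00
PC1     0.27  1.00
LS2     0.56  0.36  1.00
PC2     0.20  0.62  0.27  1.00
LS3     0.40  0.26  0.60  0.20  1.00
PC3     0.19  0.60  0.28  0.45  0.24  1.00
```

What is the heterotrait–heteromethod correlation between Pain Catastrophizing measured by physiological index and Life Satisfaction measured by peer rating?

Different traits and methods: r(PC1, LS2) = 0.36.

0.36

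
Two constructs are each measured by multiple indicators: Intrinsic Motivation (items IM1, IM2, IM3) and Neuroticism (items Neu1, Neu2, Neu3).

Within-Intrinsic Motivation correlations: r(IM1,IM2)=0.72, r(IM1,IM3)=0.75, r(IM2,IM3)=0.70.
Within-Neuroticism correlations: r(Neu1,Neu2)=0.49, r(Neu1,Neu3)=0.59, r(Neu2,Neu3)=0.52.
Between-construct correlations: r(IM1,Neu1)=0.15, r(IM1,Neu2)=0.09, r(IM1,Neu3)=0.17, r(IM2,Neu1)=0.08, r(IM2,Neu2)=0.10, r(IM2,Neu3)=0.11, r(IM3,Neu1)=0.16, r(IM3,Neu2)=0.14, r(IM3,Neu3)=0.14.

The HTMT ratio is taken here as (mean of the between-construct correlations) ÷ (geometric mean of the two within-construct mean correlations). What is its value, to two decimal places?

0.20

Mean heterotrait r = 1.14/9 = 0.1267.
Mean within-IM = 2.17/3 = 0.7233; mean within-Neu = 1.60/3 = 0.5333.
Geometric mean = √(0.7233 × 0.5333) = 0.6211.
HTMT = 0.1267 / 0.6211 = 0.20.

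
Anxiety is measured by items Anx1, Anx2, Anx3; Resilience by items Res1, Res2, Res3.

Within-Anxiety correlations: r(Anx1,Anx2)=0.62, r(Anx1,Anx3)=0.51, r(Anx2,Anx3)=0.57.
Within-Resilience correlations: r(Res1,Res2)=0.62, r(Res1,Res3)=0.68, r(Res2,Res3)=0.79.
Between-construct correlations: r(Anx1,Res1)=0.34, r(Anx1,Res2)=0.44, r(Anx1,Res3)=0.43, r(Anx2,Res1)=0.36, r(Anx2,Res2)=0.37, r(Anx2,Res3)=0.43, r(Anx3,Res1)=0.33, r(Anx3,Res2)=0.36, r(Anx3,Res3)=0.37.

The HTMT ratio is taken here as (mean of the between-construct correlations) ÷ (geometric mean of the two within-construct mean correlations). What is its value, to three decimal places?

Mean between = 3.43/9 = 0.3811.
Mean within-Anx = 1.70/3 = 0.5667; mean within-Res = 2.09/3 = 0.6967.
Geometric mean = √(0.5667 × 0.6967) = 0.6283.
HTMT = 0.3811 / 0.6283 = 0.607.

0.607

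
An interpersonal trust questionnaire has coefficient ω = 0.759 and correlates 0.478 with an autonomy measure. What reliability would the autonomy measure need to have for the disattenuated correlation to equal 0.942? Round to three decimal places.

r_true = r_obs / √(r_xx · r_yy) ⇒ 0.942 = 0.478 / √(0.759 · r_yy).
√(0.759 · r_yy) = 0.478 / 0.942 = 0.5074; 0.759 · r_yy = 0.2575; r_yy = 0.2575 / 0.759 ≈ 0.339.

0.339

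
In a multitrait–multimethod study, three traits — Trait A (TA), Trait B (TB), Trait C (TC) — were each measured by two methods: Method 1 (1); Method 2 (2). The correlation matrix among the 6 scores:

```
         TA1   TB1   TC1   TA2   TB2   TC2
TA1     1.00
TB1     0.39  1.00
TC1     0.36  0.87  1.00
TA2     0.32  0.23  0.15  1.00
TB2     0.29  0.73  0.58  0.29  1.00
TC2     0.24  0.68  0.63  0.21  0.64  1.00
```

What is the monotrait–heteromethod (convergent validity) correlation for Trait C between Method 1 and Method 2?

Same trait (TC), different methods: r(TC1, TC2) = 0.63.

0.63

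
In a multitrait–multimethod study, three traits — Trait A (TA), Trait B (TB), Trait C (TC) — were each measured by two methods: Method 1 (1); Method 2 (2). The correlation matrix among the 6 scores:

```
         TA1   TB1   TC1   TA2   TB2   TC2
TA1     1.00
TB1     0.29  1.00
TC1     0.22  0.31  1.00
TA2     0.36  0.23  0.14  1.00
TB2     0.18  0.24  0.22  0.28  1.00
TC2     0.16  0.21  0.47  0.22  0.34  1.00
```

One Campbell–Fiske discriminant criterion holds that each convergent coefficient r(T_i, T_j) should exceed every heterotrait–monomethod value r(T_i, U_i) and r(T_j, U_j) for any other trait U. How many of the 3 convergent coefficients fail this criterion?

Checking each validity diagonal entry against its comparison values:
TA (methods 1·2): 0.36 vs {0.29, 0.28, 0.22, 0.22} → pass.
TB (methods 1·2): 0.24 vs {0.29, 0.28, 0.31, 0.34} → fail.
TC (methods 1·2): 0.47 vs {0.22, 0.22, 0.31, 0.34} → pass.
1 of 3 fail.

1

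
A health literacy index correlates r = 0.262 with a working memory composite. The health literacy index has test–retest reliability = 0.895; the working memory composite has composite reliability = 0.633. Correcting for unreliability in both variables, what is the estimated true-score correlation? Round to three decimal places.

0.348

r_true = r_obs / √(r_xx · r_yy) = 0.262 / √(0.895 × 0.633) = 0.262 / √0.566535 = 0.262 / 0.7527 ≈ 0.348.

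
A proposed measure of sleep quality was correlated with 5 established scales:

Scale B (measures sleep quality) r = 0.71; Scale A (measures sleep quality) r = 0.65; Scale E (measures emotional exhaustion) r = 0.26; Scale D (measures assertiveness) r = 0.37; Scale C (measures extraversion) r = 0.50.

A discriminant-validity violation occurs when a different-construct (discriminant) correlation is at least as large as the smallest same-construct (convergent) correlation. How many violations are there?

0

Convergent (same construct = sleep quality): Scale B, Scale A.
Smallest convergent = 0.65. Discriminant values: 0.26, 0.37, 0.50; count ≥ 0.65 → 0.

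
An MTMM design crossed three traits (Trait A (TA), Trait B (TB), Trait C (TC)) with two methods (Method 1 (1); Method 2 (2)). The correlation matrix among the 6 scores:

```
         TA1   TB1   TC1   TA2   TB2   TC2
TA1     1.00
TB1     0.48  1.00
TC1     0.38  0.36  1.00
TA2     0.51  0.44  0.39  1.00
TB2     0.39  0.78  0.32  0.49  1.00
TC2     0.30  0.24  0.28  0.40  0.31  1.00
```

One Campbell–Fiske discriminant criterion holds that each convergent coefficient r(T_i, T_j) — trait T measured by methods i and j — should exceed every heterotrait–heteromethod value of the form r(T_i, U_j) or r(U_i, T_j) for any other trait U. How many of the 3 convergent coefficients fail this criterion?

Convergent coefficients and their comparison sets:
TA (methods 1·2): 0.51 vs {0.39, 0.44, 0.30, 0.39} → pass.
TB (methods 1·2): 0.78 vs {0.44, 0.39, 0.24, 0.32} → pass.
TC (methods 1·2): 0.28 vs {0.39, 0.30, 0.32, 0.24} → fail.
1 of 3 fail.

1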